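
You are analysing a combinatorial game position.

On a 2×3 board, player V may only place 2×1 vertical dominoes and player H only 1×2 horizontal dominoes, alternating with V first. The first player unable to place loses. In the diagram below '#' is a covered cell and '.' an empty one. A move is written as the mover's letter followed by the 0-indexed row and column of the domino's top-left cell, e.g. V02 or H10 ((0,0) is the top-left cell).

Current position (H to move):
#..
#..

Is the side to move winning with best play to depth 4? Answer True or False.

H winning at [#../#..]: True

ply 1, H at #../#.. | H01=+1→###/#..*; H11=+1→#../###
ply 2: ###/#.. is terminal -1 (V); from #../#.. depth 4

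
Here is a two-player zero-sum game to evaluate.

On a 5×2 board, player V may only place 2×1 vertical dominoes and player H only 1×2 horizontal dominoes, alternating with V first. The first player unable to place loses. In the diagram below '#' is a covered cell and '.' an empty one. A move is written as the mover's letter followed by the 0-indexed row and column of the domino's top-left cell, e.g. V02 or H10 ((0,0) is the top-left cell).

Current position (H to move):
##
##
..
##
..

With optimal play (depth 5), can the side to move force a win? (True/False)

ply 1, H at ##/##/../##/.. | H20=+1→##/##/##/##/..*; H40=+1→##/##/../##/##
ply 2: ##/##/##/##/.. is terminal -1 (V); from ##/##/../##/.. depth 5

H winning at [##/##/../##/..]: True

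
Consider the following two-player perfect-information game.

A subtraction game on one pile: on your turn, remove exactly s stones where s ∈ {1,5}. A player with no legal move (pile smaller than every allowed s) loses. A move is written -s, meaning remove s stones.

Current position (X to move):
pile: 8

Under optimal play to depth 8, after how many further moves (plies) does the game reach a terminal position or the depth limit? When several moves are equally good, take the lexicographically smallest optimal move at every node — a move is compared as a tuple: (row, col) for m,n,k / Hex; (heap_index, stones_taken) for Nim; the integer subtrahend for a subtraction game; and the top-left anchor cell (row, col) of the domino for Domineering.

p1 X@[8]: -1[7]-1* -5[3]-1
p2 O@[7]: -1[6]+1* -5[2]+1
p3 X@[6]: -1[5]-1* -5[1]-1
p4 O@[5]: -1[4]+1* -5[0]+1
p5 X@[4]: -1[3]-1*
p6 O@[3]: -1[2]+1*
p7 X@[2]: -1[1]-1*
p8 O@[1]: -1[0]+1*
p9 X@[0] terminal -1; root [8] d8

PV length from [8]: 8 plies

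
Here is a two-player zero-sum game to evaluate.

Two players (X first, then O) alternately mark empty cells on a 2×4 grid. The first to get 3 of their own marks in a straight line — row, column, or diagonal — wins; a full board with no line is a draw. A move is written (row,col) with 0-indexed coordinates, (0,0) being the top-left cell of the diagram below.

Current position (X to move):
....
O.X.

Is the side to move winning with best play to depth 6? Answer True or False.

p1 X@[..../O.X.]: (0,0)[X.../O.X.]+0* (0,1)[.X../O.X.]+0 (0,2)[..X./O.X.]+0 (0,3)[...X/O.X.]+0 (1,1)[..../OXX.]+0 (1,3)[..../O.XX]+0
p2 O@[X.../O.X.]: (0,1)[XO../O.X.]+0* (0,2)[X.O./O.X.]+0 (0,3)[X..O/O.X.]+0 (1,1)[X.../OOX.]+0 (1,3)[X.../O.XO]+0
p3 X@[XO../O.X.]: (0,2)[XOX./O.X.]+0* (0,3)[XO.X/O.X.]+0 (1,1)[XO../OXX.]+0 (1,3)[XO../O.XX]+0
p4 O@[XOX./O.X.]: (0,3)[XOXO/O.X.]+0* (1,1)[XOX./OOX.]+0 (1,3)[XOX./O.XO]+0
p5 X@[XOXO/O.X.]: (1,1)[XOXO/OXX.]+0* (1,3)[XOXO/O.XX]+0
p6 O@[XOXO/OXX.]: (1,3)[XOXO/OXXO]+0*
p7 X@[XOXO/OXXO] terminal +0; root [..../O.X.] d6

X winning at [..../O.X.]: False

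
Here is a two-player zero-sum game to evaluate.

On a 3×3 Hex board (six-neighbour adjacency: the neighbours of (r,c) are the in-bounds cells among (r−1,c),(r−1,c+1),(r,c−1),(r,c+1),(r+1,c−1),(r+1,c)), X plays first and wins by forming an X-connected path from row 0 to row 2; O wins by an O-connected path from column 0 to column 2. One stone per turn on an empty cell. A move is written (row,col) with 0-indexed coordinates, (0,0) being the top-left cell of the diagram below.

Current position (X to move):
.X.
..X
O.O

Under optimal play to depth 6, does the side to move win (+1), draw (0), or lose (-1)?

ply 1, X at .X./..X/O.O | (0,0)=-1→XX./..X/O.O; (0,2)=-1→.XX/..X/O.O; (1,0)=-1→.X./X.X/O.O; (1,1)=-1→.X./.XX/O.O; (2,1)=+1→.X./..X/OXO*
ply 2, O at .X./..X/OXO | (0,0)=-1→OX./..X/OXO*; (0,2)=-1→.XO/..X/OXO; (1,0)=-1→.X./O.X/OXO; (1,1)=-1→.X./.OX/OXO
ply 3, X at OX./..X/OXO | (0,2)=+1→OXX/..X/OXO*; (1,0)=+1→OX./X.X/OXO; (1,1)=+1→OX./.XX/OXO
ply 4: OXX/..X/OXO is terminal -1 (O); from .X./..X/O.O depth 6

value(.X./..X/O.O, X) = +1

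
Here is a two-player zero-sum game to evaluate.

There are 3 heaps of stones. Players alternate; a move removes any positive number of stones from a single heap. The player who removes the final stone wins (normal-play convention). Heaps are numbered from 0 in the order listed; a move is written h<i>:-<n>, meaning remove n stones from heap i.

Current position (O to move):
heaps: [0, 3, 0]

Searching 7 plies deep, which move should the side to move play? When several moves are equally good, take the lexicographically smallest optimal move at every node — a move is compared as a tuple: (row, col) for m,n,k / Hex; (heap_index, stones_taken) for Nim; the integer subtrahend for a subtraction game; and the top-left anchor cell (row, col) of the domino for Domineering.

p1 O@[(0,3,0)]: h1:-1[(0,2,0)]-1 h1:-2[(0,1,0)]-1 h1:-3[(0,0,0)]+1*
p2 X@[(0,0,0)] terminal -1; root [(0,3,0)] d7

O's best at [(0,3,0)]: h1:-3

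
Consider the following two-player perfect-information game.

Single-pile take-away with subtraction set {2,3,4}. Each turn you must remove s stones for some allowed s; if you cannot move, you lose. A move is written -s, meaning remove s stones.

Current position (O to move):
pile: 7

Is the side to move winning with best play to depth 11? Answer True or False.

O winning at [7]: False

[7] O move#1: -2:-1/5*, -3:-1/4, -4:-1/3
[5] X move#2: -2:-1/3, -3:-1/2, -4:+1/1*
[1] end (terminal -1, O#3); searched 7 to 11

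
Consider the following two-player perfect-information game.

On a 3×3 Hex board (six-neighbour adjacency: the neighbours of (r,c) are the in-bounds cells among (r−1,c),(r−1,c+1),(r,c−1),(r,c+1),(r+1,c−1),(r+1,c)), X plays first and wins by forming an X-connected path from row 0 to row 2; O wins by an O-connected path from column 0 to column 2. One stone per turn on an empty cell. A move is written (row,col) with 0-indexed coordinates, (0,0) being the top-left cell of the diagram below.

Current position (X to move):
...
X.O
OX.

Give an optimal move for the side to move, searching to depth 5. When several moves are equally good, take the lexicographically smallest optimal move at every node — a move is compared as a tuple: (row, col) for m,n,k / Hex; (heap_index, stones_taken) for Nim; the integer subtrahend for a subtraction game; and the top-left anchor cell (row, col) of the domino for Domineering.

X's best at [.../X.O/OX.]: (1,1)

ply 1, X at .../X.O/OX. | (0,0)=-1→X../X.O/OX.; (0,1)=-1→.X./X.O/OX.; (0,2)=-1→..X/X.O/OX.; (1,1)=+1→.../XXO/OX.*; (2,2)=-1→.../X.O/OXX
ply 2, O at .../XXO/OX. | (0,0)=-1→O../XXO/OX.*; (0,1)=-1→.O./XXO/OX.; (0,2)=-1→..O/XXO/OX.; (2,2)=-1→.../XXO/OXO
ply 3, X at O../XXO/OX. | (0,1)=+1→OX./XXO/OX.*; (0,2)=+1→O.X/XXO/OX.; (2,2)=+1→O../XXO/OXX
ply 4: OX./XXO/OX. is terminal -1 (O); from .../X.O/OX. depth 5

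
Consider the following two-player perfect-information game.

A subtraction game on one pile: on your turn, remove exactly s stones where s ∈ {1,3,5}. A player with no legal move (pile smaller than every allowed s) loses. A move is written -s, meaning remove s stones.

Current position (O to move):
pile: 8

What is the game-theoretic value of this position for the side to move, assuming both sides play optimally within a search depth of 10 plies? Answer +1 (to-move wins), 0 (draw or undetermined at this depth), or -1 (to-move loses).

ply 1, O at 8 | -1=-1→7*; -3=-1→5; -5=-1→3
ply 2, X at 7 | -1=+1→6*; -3=+1→4; -5=+1→2
ply 3, O at 6 | -1=-1→5*; -3=-1→3; -5=-1→1
ply 4, X at 5 | -1=+1→4*; -3=+1→2; -5=+1→0
ply 5, O at 4 | -1=-1→3*; -3=-1→1
ply 6, X at 3 | -1=+1→2*; -3=+1→0
ply 7, O at 2 | -1=-1→1*
ply 8, X at 1 | -1=+1→0*
ply 9: 0 is terminal -1 (O); from 8 depth 10

value(8, O) = -1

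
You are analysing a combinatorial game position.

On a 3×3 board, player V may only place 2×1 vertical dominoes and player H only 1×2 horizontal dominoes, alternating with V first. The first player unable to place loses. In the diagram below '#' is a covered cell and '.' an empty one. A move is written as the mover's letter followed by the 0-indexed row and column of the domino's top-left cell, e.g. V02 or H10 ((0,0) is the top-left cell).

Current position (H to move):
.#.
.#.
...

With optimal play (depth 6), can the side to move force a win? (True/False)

H winning at [.#./.#./...]: False

ply 1, H at .#./.#./... | H20=-1→.#./.#./##.*; H21=-1→.#./.#./.##
ply 2, V at .#./.#./##. | V00=+1→##./##./##.*; V02=+1→.##/.##/##.; V12=+1→.#./.##/###
ply 3: ##./##./##. is terminal -1 (H); from .#./.#./... depth 6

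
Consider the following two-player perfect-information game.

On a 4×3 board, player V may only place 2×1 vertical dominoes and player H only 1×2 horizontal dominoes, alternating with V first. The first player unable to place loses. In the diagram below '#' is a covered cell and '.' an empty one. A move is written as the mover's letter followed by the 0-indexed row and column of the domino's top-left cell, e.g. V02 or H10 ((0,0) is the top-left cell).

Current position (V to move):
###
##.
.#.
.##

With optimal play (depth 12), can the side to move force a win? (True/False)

V winning at [###/##./.#./.##]: True

[###/##./.#./.##] V move#1: V12:+1/###/###/.##/.##*, V20:+1/###/##./##./###
[###/###/.##/.##] end (terminal -1, H#2); searched ###/##./.#./.## to 12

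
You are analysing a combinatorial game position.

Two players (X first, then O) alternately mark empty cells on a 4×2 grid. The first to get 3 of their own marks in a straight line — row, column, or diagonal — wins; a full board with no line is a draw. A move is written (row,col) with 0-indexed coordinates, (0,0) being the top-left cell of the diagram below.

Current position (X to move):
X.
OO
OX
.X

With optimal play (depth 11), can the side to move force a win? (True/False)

X winning at [X./OO/OX/.X]: False

ply 1, X at X./OO/OX/.X | (0,1)=-1→XX/OO/OX/.X; (3,0)=+0→X./OO/OX/XX*
ply 2, O at X./OO/OX/XX | (0,1)=+0→XO/OO/OX/XX*
ply 3: XO/OO/OX/XX is terminal +0 (X); from X./OO/OX/.X depth 11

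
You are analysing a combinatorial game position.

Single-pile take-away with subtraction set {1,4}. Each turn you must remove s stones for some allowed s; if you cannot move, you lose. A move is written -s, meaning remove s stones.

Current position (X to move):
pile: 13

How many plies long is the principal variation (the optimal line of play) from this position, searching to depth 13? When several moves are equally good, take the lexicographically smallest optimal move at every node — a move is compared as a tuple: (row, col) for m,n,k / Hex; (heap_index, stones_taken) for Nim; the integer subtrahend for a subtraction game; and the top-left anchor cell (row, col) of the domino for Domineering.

p1 X@[13]: -1[12]+1* -4[9]-1
p2 O@[12]: -1[11]-1* -4[8]-1
p3 X@[11]: -1[10]+1* -4[7]+1
p4 O@[10]: -1[9]-1* -4[6]-1
p5 X@[9]: -1[8]-1 -4[5]+1*
p6 O@[5]: -1[4]-1* -4[1]-1
p7 X@[4]: -1[3]-1 -4[0]+1*
p8 O@[0] terminal -1; root [13] d13

PV length from [13]: 7 plies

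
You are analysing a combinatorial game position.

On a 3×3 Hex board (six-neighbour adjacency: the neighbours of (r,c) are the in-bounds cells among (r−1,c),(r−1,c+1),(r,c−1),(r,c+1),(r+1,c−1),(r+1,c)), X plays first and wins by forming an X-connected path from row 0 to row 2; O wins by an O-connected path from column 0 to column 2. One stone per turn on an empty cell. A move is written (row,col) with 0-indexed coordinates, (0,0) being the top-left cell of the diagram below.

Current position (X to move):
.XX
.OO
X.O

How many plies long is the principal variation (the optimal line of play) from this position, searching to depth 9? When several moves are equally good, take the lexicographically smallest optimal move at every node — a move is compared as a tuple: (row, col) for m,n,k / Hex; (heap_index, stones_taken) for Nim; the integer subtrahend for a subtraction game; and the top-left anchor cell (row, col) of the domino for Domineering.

p1 X@[.XX/.OO/X.O]: (0,0)[XXX/.OO/X.O]-1 (1,0)[.XX/XOO/X.O]+1* (2,1)[.XX/.OO/XXO]-1
p2 O@[.XX/XOO/X.O] terminal -1; root [.XX/.OO/X.O] d9

PV length from [.XX/.OO/X.O]: 1 ply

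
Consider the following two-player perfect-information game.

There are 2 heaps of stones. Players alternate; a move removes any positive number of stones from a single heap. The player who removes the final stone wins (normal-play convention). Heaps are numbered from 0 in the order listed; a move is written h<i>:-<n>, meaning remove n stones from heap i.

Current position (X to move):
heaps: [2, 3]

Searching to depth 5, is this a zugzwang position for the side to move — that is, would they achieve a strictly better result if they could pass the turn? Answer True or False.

zugzwang((2,3), X) = False

[(2,3)] X move#1: h0:-1:-1/(1,3), h0:-2:-1/(0,3), h1:-1:+1/(2,2)*, h1:-2:-1/(2,1), h1:-3:-1/(2,0)
[(2,2)] O move#2: h0:-1:-1/(1,2)*, h0:-2:-1/(0,2), h1:-1:-1/(2,1), h1:-2:-1/(2,0)
[(1,2)] X move#3: h0:-1:-1/(0,2), h1:-1:+1/(1,1)*, h1:-2:-1/(1,0)
[(1,1)] O move#4: h0:-1:-1/(0,1)*, h1:-1:-1/(1,0)
[(0,1)] X move#5: h1:-1:+1/(0,0)*
[(0,0)] end (terminal -1, O#6); searched (2,3) to 5
if X skipped the turn, O would face:
~ [(2,3)] O move#1: h0:-1:-1/(1,3), h0:-2:-1/(0,3), h1:-1:+1/(2,2)*, h1:-2:-1/(2,1), h1:-3:-1/(2,0)
~ [(2,2)] X move#2: h0:-1:-1/(1,2)*, h0:-2:-1/(0,2), h1:-1:-1/(2,1), h1:-2:-1/(2,0)
~ [(1,2)] O move#3: h0:-1:-1/(0,2), h1:-1:+1/(1,1)*, h1:-2:-1/(1,0)
~ [(1,1)] X move#4: h0:-1:-1/(0,1)*, h1:-1:-1/(1,0)
~ [(0,1)] O move#5: h1:-1:+1/(0,0)*
~ [(0,0)] end (terminal -1, X#6); searched (2,3) to 5
compare (X): move=+1 vs pass=-1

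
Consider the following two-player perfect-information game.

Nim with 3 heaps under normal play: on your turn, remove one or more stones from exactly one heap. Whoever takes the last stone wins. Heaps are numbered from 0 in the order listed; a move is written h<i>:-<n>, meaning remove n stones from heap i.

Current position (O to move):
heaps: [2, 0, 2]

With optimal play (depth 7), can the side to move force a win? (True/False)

ply 1, O at (2,0,2) | h0:-1=-1→(1,0,2)*; h0:-2=-1→(0,0,2); h2:-1=-1→(2,0,1); h2:-2=-1→(2,0,0)
ply 2, X at (1,0,2) | h0:-1=-1→(0,0,2); h2:-1=+1→(1,0,1)*; h2:-2=-1→(1,0,0)
ply 3, O at (1,0,1) | h0:-1=-1→(0,0,1)*; h2:-1=-1→(1,0,0)
ply 4, X at (0,0,1) | h2:-1=+1→(0,0,0)*
ply 5: (0,0,0) is terminal -1 (O); from (2,0,2) depth 7

O winning at [(2,0,2)]: False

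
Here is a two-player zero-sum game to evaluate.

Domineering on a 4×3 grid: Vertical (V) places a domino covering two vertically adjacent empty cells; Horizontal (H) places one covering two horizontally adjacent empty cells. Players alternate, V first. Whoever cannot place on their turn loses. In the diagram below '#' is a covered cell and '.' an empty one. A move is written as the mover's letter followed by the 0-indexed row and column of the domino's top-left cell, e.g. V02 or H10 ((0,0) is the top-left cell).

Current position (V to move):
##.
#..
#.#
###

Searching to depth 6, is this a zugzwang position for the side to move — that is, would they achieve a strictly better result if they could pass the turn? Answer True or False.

zugzwang(##./#../#.#/###, V) = False

ply 1, V at ##./#../#.#/### | V02=+1→###/#.#/#.#/###*; V11=+1→##./##./###/###
ply 2: ###/#.#/#.#/### is terminal -1 (H); from ##./#../#.#/### depth 6
suppose V passes — search the same position with H to move:
pass> ply 1, H at ##./#../#.#/### | H11=+1→##./###/#.#/###*
pass> ply 2: ##./###/#.#/### is terminal -1 (V); from ##./#../#.#/### depth 6
for V: play +1, pass -1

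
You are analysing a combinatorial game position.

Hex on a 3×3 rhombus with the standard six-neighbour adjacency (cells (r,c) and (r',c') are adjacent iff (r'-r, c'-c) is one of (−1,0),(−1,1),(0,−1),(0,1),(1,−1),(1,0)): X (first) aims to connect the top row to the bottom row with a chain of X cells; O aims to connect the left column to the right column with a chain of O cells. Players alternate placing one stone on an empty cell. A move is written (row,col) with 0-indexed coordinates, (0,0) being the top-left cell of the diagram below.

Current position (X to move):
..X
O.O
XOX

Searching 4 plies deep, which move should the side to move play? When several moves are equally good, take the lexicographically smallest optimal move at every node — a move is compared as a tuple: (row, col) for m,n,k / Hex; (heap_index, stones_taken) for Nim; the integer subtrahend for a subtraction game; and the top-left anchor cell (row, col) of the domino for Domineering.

p1 X@[..X/O.O/XOX]: (0,0)[X.X/O.O/XOX]-1 (0,1)[.XX/O.O/XOX]-1 (1,1)[..X/OXO/XOX]+1*
p2 O@[..X/OXO/XOX] terminal -1; root [..X/O.O/XOX] d4

X's best at [..X/O.O/XOX]: (1,1)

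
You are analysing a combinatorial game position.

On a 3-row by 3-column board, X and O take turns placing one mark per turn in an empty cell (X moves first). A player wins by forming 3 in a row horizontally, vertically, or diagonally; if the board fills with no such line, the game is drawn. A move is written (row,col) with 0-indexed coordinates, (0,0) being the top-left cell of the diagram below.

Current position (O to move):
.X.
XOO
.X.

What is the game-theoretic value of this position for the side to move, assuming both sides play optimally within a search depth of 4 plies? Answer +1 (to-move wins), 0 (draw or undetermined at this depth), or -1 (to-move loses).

ply 1, O at .X./XOO/.X. | (0,0)=+0→OX./XOO/.X.; (0,2)=+1→.XO/XOO/.X.*; (2,0)=+0→.X./XOO/OX.; (2,2)=+1→.X./XOO/.XO
ply 2, X at .XO/XOO/.X. | (0,0)=-1→XXO/XOO/.X.*; (2,0)=-1→.XO/XOO/XX.; (2,2)=-1→.XO/XOO/.XX
ply 3, O at XXO/XOO/.X. | (2,0)=+1→XXO/XOO/OX.*; (2,2)=+1→XXO/XOO/.XO
ply 4: XXO/XOO/OX. is terminal -1 (X); from .X./XOO/.X. depth 4

value(.X./XOO/.X., O) = +1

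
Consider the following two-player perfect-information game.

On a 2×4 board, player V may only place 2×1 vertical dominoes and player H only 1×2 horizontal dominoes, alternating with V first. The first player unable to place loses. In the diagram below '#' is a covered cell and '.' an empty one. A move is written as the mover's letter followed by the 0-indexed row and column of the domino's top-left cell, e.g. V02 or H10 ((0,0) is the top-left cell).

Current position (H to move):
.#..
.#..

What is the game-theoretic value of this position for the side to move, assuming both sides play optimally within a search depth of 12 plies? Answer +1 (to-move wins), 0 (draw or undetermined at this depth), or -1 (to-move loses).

value(.#../.#.., H) = +1

p1 H@[.#../.#..]: H02[.###/.#..]+1* H12[.#../.###]+1
p2 V@[.###/.#..]: V00[####/##..]-1*
p3 H@[####/##..]: H12[####/####]+1*
p4 V@[####/####] terminal -1; root [.#../.#..] d12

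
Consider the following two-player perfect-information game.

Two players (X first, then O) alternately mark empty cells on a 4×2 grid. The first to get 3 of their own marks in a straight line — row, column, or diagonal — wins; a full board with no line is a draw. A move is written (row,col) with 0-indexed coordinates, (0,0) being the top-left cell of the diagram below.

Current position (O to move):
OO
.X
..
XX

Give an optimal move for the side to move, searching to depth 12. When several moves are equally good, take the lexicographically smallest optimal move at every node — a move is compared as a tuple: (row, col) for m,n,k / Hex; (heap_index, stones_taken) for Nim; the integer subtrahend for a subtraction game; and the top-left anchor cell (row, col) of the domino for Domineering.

O's best at [OO/.X/../XX]: (2,1)

p1 O@[OO/.X/../XX]: (1,0)[OO/OX/../XX]-1 (2,0)[OO/.X/O./XX]-1 (2,1)[OO/.X/.O/XX]+0*
p2 X@[OO/.X/.O/XX]: (1,0)[OO/XX/.O/XX]+0* (2,0)[OO/.X/XO/XX]+0
p3 O@[OO/XX/.O/XX]: (2,0)[OO/XX/OO/XX]+0*
p4 X@[OO/XX/OO/XX] terminal +0; root [OO/.X/../XX] d12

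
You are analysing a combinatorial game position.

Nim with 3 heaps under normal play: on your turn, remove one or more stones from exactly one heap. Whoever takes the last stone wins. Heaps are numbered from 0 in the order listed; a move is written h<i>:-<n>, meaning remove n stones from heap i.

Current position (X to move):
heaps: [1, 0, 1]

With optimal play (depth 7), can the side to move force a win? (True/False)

ply 1, X at (1,0,1) | h0:-1=-1→(0,0,1)*; h2:-1=-1→(1,0,0)
ply 2, O at (0,0,1) | h2:-1=+1→(0,0,0)*
ply 3: (0,0,0) is terminal -1 (X); from (1,0,1) depth 7

X winning at [(1,0,1)]: False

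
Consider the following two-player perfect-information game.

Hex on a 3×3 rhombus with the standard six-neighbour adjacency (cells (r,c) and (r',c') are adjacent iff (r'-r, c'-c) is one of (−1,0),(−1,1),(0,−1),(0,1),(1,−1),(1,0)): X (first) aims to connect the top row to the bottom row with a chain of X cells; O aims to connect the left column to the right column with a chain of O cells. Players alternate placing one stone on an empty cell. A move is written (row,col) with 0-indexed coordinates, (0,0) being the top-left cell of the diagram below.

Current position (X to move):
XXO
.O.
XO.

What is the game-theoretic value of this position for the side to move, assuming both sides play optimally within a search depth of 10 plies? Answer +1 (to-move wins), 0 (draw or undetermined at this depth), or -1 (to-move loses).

value(XXO/.O./XO., X) = +1

[XXO/.O./XO.] X move#1: (1,0):+1/XXO/XO./XO.*, (1,2):-1/XXO/.OX/XO., (2,2):-1/XXO/.O./XOX
[XXO/XO./XO.] end (terminal -1, O#2); searched XXO/.O./XO. to 10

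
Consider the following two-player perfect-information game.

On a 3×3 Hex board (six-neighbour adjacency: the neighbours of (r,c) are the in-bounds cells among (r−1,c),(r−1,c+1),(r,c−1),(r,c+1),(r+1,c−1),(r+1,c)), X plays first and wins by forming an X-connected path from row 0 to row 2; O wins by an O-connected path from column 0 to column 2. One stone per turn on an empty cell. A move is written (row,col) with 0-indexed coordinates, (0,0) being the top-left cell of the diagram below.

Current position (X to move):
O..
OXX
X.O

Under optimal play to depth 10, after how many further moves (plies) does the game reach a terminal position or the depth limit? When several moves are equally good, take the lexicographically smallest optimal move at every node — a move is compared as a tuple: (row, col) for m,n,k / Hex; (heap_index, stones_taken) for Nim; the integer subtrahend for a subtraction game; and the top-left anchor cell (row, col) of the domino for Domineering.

PV length from [O../OXX/X.O]: 1 ply

[O../OXX/X.O] X move#1: (0,1):+1/OX./OXX/X.O*, (0,2):+1/O.X/OXX/X.O, (2,1):+1/O../OXX/XXO
[OX./OXX/X.O] end (terminal -1, O#2); searched O../OXX/X.O to 10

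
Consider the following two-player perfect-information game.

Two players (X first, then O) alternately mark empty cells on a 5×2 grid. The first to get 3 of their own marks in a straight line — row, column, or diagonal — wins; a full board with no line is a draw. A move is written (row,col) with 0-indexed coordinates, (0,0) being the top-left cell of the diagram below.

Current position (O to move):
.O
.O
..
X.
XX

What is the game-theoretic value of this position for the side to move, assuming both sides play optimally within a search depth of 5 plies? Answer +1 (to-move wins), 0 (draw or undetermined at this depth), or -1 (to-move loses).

[.O/.O/../X./XX] O move#1: (0,0):-1/OO/.O/../X./XX, (1,0):-1/.O/OO/../X./XX, (2,0):+0/.O/.O/O./X./XX, (2,1):+1/.O/.O/.O/X./XX*, (3,1):-1/.O/.O/../XO/XX
[.O/.O/.O/X./XX] end (terminal -1, X#2); searched .O/.O/../X./XX to 5

value(.O/.O/../X./XX, O) = +1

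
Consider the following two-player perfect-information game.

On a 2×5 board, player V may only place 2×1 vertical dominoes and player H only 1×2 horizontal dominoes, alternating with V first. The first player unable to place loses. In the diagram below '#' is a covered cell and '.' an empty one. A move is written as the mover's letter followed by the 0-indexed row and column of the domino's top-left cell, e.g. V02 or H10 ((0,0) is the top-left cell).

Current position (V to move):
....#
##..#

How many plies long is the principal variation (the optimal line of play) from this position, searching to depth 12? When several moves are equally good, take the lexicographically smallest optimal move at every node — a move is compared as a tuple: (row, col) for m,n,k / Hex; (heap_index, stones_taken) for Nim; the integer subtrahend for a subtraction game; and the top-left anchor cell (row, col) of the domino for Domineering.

PV length from [....#/##..#]: 3 plies

ply 1, V at ....#/##..# | V02=+1→..#.#/###.#*; V03=-1→...##/##.##
ply 2, H at ..#.#/###.# | H00=-1→###.#/###.#*
ply 3, V at ###.#/###.# | V03=+1→#####/#####*
ply 4: #####/##### is terminal -1 (H); from ....#/##..# depth 12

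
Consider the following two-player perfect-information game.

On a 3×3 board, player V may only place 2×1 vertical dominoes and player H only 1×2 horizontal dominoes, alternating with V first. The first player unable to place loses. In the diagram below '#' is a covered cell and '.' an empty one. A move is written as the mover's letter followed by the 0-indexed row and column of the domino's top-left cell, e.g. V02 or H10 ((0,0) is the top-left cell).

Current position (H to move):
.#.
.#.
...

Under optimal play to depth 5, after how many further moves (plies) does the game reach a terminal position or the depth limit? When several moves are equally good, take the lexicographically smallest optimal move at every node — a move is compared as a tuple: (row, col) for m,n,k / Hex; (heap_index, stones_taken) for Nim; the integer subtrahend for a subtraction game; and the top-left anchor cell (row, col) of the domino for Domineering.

PV length from [.#./.#./...]: 2 plies

ply 1, H at .#./.#./... | H20=-1→.#./.#./##.*; H21=-1→.#./.#./.##
ply 2, V at .#./.#./##. | V00=+1→##./##./##.*; V02=+1→.##/.##/##.; V12=+1→.#./.##/###
ply 3: ##./##./##. is terminal -1 (H); from .#./.#./... depth 5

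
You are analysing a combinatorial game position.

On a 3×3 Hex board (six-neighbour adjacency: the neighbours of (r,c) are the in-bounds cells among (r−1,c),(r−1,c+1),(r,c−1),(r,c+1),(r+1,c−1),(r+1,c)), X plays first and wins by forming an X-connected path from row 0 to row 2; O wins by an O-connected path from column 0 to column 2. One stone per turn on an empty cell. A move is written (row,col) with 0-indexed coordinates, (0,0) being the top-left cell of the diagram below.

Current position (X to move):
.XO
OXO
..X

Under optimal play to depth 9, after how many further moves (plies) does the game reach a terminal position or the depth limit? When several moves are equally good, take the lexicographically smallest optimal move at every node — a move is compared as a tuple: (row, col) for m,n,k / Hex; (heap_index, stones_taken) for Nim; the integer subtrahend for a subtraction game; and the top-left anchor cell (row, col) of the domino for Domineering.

ply 1, X at .XO/OXO/..X | (0,0)=+1→XXO/OXO/..X*; (2,0)=+1→.XO/OXO/X.X; (2,1)=+1→.XO/OXO/.XX
ply 2, O at XXO/OXO/..X | (2,0)=-1→XXO/OXO/O.X*; (2,1)=-1→XXO/OXO/.OX
ply 3, X at XXO/OXO/O.X | (2,1)=+1→XXO/OXO/OXX*
ply 4: XXO/OXO/OXX is terminal -1 (O); from .XO/OXO/..X depth 9

PV length from [.XO/OXO/..X]: 3 plies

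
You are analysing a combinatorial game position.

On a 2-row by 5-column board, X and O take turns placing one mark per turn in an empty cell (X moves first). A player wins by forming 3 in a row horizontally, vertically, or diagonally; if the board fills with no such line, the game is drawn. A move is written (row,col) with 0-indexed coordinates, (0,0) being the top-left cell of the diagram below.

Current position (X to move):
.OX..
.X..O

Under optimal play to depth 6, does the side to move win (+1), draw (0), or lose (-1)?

p1 X@[.OX../.X..O]: (0,0)[XOX../.X..O]+0 (0,3)[.OXX./.X..O]+1* (0,4)[.OX.X/.X..O]+1 (1,0)[.OX../XX..O]+0 (1,2)[.OX../.XX.O]+1 (1,3)[.OX../.X.XO]+0
p2 O@[.OXX./.X..O]: (0,0)[OOXX./.X..O]-1* (0,4)[.OXXO/.X..O]-1 (1,0)[.OXX./OX..O]-1 (1,2)[.OXX./.XO.O]-1 (1,3)[.OXX./.X.OO]-1
p3 X@[OOXX./.X..O]: (0,4)[OOXXX/.X..O]+1* (1,0)[OOXX./XX..O]+1 (1,2)[OOXX./.XX.O]+1 (1,3)[OOXX./.X.XO]+1
p4 O@[OOXXX/.X..O] terminal -1; root [.OX../.X..O] d6

value(.OX../.X..O, X) = +1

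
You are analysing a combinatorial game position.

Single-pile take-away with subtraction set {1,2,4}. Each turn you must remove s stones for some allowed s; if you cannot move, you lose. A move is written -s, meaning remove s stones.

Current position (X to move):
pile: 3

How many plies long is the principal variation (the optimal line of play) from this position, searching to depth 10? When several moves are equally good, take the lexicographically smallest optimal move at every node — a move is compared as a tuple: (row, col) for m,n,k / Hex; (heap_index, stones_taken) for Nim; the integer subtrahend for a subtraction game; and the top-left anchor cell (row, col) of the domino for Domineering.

PV length from [3]: 2 plies

p1 X@[3]: -1[2]-1* -2[1]-1
p2 O@[2]: -1[1]-1 -2[0]+1*
p3 X@[0] terminal -1; root [3] d10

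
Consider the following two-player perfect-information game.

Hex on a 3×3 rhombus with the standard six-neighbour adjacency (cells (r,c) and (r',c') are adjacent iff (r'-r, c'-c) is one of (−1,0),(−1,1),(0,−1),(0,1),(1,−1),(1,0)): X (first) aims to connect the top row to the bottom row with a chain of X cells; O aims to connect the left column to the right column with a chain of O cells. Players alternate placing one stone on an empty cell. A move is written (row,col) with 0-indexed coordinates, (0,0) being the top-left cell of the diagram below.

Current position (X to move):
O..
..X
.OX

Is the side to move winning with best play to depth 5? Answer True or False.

ply 1, X at O../..X/.OX | (0,1)=+1→OX./..X/.OX*; (0,2)=+1→O.X/..X/.OX; (1,0)=+1→O../X.X/.OX; (1,1)=+1→O../.XX/.OX; (2,0)=+1→O../..X/XOX
ply 2, O at OX./..X/.OX | (0,2)=-1→OXO/..X/.OX*; (1,0)=-1→OX./O.X/.OX; (1,1)=-1→OX./.OX/.OX; (2,0)=-1→OX./..X/OOX
ply 3, X at OXO/..X/.OX | (1,0)=+1→OXO/X.X/.OX*; (1,1)=+1→OXO/.XX/.OX; (2,0)=+1→OXO/..X/XOX
ply 4, O at OXO/X.X/.OX | (1,1)=-1→OXO/XOX/.OX*; (2,0)=-1→OXO/X.X/OOX
ply 5, X at OXO/XOX/.OX | (2,0)=+1→OXO/XOX/XOX*
ply 6: OXO/XOX/XOX is terminal -1 (O); from O../..X/.OX depth 5

X winning at [O../..X/.OX]: True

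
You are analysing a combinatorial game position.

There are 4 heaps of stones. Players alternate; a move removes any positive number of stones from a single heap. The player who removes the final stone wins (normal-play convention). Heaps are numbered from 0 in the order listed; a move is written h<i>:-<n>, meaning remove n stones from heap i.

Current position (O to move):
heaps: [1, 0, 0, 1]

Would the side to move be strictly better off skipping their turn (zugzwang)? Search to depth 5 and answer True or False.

zugzwang((1,0,0,1), O) = True

ply 1, O at (1,0,0,1) | h0:-1=-1→(0,0,0,1)*; h3:-1=-1→(1,0,0,0)
ply 2, X at (0,0,0,1) | h3:-1=+1→(0,0,0,0)*
ply 3: (0,0,0,0) is terminal -1 (O); from (1,0,0,1) depth 5
suppose O passes — search the same position with X to move:
pass> ply 1, X at (1,0,0,1) | h0:-1=-1→(0,0,0,1)*; h3:-1=-1→(1,0,0,0)
pass> ply 2, O at (0,0,0,1) | h3:-1=+1→(0,0,0,0)*
pass> ply 3: (0,0,0,0) is terminal -1 (X); from (1,0,0,1) depth 5
for O: play -1, pass +1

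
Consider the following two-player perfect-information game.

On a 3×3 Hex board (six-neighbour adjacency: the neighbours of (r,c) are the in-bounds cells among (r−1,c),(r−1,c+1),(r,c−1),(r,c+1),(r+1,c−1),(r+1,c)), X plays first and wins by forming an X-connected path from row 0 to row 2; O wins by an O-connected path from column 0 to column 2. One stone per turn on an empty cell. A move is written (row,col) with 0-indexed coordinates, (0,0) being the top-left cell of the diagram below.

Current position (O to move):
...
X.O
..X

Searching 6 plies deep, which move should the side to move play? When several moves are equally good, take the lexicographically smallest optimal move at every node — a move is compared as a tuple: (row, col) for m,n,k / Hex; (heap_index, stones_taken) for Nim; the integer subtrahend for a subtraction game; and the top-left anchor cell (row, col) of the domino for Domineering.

O's best at [.../X.O/..X]: (2,0)

ply 1, O at .../X.O/..X | (0,0)=-1→O../X.O/..X; (0,1)=-1→.O./X.O/..X; (0,2)=-1→..O/X.O/..X; (1,1)=-1→.../XOO/..X; (2,0)=+1→.../X.O/O.X*; (2,1)=-1→.../X.O/.OX
ply 2, X at .../X.O/O.X | (0,0)=-1→X../X.O/O.X*; (0,1)=-1→.X./X.O/O.X; (0,2)=-1→..X/X.O/O.X; (1,1)=-1→.../XXO/O.X; (2,1)=-1→.../X.O/OXX
ply 3, O at X../X.O/O.X | (0,1)=+1→XO./X.O/O.X*; (0,2)=+1→X.O/X.O/O.X; (1,1)=+1→X../XOO/O.X; (2,1)=+1→X../X.O/OOX
ply 4, X at XO./X.O/O.X | (0,2)=-1→XOX/X.O/O.X*; (1,1)=-1→XO./XXO/O.X; (2,1)=-1→XO./X.O/OXX
ply 5, O at XOX/X.O/O.X | (1,1)=+1→XOX/XOO/O.X*; (2,1)=+1→XOX/X.O/OOX
ply 6: XOX/XOO/O.X is terminal -1 (X); from .../X.O/..X depth 6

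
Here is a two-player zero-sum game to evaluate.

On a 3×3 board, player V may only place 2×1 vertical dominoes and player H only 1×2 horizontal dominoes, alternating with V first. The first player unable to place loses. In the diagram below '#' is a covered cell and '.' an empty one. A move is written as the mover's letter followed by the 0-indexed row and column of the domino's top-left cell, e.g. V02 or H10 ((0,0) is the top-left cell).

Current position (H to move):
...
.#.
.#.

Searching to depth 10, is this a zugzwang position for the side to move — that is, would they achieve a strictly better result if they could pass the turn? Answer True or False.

zugzwang(.../.#./.#., H) = False

p1 H@[.../.#./.#.]: H00[##./.#./.#.]-1* H01[.##/.#./.#.]-1
p2 V@[##./.#./.#.]: V02[###/.##/.#.]+1* V10[##./##./##.]+1 V12[##./.##/.##]+1
p3 H@[###/.##/.#.] terminal -1; root [.../.#./.#.] d10
suppose H passes — search the same position with V to move:
pass> p1 V@[.../.#./.#.]: V00[#../##./.#.]+1* V02[..#/.##/.#.]+1 V10[.../##./##.]+1 V12[.../.##/.##]+1
pass> p2 H@[#../##./.#.]: H01[###/##./.#.]-1*
pass> p3 V@[###/##./.#.]: V12[###/###/.##]+1*
pass> p4 H@[###/###/.##] terminal -1; root [.../.#./.#.] d10
for H: play -1, pass -1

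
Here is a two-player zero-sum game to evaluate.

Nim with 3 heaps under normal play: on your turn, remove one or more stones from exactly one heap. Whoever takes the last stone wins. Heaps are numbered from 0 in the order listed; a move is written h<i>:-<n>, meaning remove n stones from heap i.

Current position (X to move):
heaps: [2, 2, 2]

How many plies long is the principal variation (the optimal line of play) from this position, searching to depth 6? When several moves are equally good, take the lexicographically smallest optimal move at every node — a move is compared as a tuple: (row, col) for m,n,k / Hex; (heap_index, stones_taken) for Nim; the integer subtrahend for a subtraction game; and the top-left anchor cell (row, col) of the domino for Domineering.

PV length from [(2,2,2)]: 5 plies

p1 X@[(2,2,2)]: h0:-1[(1,2,2)]-1 h0:-2[(0,2,2)]+1* h1:-1[(2,1,2)]-1 h1:-2[(2,0,2)]+1 h2:-1[(2,2,1)]-1 h2:-2[(2,2,0)]+1
p2 O@[(0,2,2)]: h1:-1[(0,1,2)]-1* h1:-2[(0,0,2)]-1 h2:-1[(0,2,1)]-1 h2:-2[(0,2,0)]-1
p3 X@[(0,1,2)]: h1:-1[(0,0,2)]-1 h2:-1[(0,1,1)]+1* h2:-2[(0,1,0)]-1
p4 O@[(0,1,1)]: h1:-1[(0,0,1)]-1* h2:-1[(0,1,0)]-1
p5 X@[(0,0,1)]: h2:-1[(0,0,0)]+1*
p6 O@[(0,0,0)] terminal -1; root [(2,2,2)] d6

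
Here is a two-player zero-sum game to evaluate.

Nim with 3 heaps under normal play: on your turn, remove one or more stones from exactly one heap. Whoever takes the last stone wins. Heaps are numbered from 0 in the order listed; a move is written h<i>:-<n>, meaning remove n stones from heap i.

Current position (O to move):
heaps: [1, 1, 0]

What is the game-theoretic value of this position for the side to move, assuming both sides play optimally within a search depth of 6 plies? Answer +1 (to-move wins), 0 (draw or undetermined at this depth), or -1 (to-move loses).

p1 O@[(1,1,0)]: h0:-1[(0,1,0)]-1* h1:-1[(1,0,0)]-1
p2 X@[(0,1,0)]: h1:-1[(0,0,0)]+1*
p3 O@[(0,0,0)] terminal -1; root [(1,1,0)] d6

value((1,1,0), O) = -1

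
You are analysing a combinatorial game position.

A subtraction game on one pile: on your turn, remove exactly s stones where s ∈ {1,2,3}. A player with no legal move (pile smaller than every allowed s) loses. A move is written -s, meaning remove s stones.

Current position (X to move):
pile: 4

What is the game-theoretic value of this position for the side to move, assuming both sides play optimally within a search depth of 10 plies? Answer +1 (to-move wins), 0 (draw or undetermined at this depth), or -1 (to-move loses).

value(4, X) = -1

ply 1, X at 4 | -1=-1→3*; -2=-1→2; -3=-1→1
ply 2, O at 3 | -1=-1→2; -2=-1→1; -3=+1→0*
ply 3: 0 is terminal -1 (X); from 4 depth 10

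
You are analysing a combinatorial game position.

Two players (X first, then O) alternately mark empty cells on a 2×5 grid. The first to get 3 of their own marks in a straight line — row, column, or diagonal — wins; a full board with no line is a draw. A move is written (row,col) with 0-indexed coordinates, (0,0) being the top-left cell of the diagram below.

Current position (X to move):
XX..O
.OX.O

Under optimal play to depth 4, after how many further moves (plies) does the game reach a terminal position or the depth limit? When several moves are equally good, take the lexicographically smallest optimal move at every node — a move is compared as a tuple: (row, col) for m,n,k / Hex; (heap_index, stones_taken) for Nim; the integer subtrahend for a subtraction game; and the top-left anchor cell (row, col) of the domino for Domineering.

PV length from [XX..O/.OX.O]: 1 ply

[XX..O/.OX.O] X move#1: (0,2):+1/XXX.O/.OX.O*, (0,3):+0/XX.XO/.OX.O, (1,0):+0/XX..O/XOX.O, (1,3):+0/XX..O/.OXXO
[XXX.O/.OX.O] end (terminal -1, O#2); searched XX..O/.OX.O to 4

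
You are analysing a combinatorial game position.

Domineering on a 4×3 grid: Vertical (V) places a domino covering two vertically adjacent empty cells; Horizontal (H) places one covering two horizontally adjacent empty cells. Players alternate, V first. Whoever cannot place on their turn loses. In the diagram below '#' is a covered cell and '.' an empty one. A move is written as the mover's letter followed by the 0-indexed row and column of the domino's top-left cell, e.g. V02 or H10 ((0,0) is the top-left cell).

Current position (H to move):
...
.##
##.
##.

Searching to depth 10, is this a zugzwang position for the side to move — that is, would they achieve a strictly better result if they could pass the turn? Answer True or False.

zugzwang(.../.##/##./##., H) = False

[.../.##/##./##.] H move#1: H00:-1/##./.##/##./##.*, H01:-1/.##/.##/##./##.
[##./.##/##./##.] V move#2: V22:+1/##./.##/###/###*
[##./.##/###/###] end (terminal -1, H#3); searched .../.##/##./##. to 10
pass branch (V moves first from the same position):
  | [.../.##/##./##.] V move#1: V00:+1/#../###/##./##.*, V22:-1/.../.##/###/###
  | [#../###/##./##.] H move#2: H01:-1/###/###/##./##.*
  | [###/###/##./##.] V move#3: V22:+1/###/###/###/###*
  | [###/###/###/###] end (terminal -1, H#4); searched .../.##/##./##. to 10
H moving scores -1; H passing scores -1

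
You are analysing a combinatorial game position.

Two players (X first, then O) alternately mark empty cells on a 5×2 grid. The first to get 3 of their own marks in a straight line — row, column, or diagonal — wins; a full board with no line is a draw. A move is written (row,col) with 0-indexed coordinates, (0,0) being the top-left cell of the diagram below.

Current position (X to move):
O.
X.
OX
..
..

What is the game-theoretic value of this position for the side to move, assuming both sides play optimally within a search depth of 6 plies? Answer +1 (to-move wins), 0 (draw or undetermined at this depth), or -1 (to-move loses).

value(O./X./OX/../.., X) = +1

ply 1, X at O./X./OX/../.. | (0,1)=+0→OX/X./OX/../..; (1,1)=+1→O./XX/OX/../..*; (3,0)=+0→O./X./OX/X./..; (3,1)=+1→O./X./OX/.X/..; (4,0)=+0→O./X./OX/../X.; (4,1)=+0→O./X./OX/../.X
ply 2, O at O./XX/OX/../.. | (0,1)=-1→OO/XX/OX/../..*; (3,0)=-1→O./XX/OX/O./..; (3,1)=-1→O./XX/OX/.O/..; (4,0)=-1→O./XX/OX/../O.; (4,1)=-1→O./XX/OX/../.O
ply 3, X at OO/XX/OX/../.. | (3,0)=+0→OO/XX/OX/X./..; (3,1)=+1→OO/XX/OX/.X/..*; (4,0)=+0→OO/XX/OX/../X.; (4,1)=+0→OO/XX/OX/../.X
ply 4: OO/XX/OX/.X/.. is terminal -1 (O); from O./X./OX/../.. depth 6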